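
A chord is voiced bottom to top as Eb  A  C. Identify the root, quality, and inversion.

A diminished, second inversion

The distinct note names are Eb, A, C. Stacked in thirds they read A–C–Eb, which is a diminished triad on A.
Eb is the fifth of A diminished; fifth in the bass means second inversion (figured bass 6/4).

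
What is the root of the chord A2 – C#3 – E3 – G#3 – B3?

A

The distinct letter names are A, C#, E, G#, B. Arranged as a stack of thirds they read A–C#–E–G#–B, so A is the root (an A major ninth chord).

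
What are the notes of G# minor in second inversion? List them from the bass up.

Spelling G# minor: G#–B–D#. In second inversion the fifth is bass, giving D#, G#, B from the bottom.

D#, G#, B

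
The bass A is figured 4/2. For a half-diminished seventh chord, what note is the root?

B

The figures 4/2 mean the seventh of the chord is in the bass. If A is the seventh of a half-diminished seventh chord, the root is B (chord tones B–D–F–A).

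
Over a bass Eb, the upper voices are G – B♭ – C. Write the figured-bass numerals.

6/5

The notes Eb, G, Bb, C stack in thirds as C–Eb–G–Bb — a C minor seventh chord. The bass Eb is the third, so this is first inversion: figured 6/5.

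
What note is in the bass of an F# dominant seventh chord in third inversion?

E

The seventh of F# dominant seventh (F#–A#–C#–E) is E; that is the bass in third inversion.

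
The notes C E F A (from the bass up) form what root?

F

The distinct letter names are C, E, F, A. Arranged as a stack of thirds they read F–A–C–E, so F is the root (an F major seventh chord).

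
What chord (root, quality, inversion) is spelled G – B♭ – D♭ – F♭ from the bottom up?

The distinct note names are G, Bb, Db, Fb. Stacked in thirds they read G–Bb–Db–Fb, which is a diminished seventh chord on G.
The lowest note is G, the root of the chord, so this is root position (figured bass 7).

G diminished seventh, root position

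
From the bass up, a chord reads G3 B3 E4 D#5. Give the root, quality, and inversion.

Reducing to letter names: G, B, E, D#. These stack in thirds as E–G–B–D# — an E minor-major seventh chord.
The lowest note is G, the third of the chord, so this is first inversion (figured bass 6/5).

E minor-major seventh, first inversion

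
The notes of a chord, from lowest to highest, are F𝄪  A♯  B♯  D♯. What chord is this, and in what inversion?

The pitch classes F##, A#, B#, D# arrange in thirds as B#–D#–F##–A#: a B# minor seventh chord.
With the fifth (F##) in the bass, the chord is in second inversion (figured bass 4/3).

B# minor seventh, second inversion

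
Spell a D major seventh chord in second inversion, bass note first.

A, C#, D, F#

D major seventh is D–F#–A–C#. Second inversion puts the fifth (A) in the bass, with the remaining tones above: A, C#, D, F#.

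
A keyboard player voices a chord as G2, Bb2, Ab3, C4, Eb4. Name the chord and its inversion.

The distinct note names are G, Bb, Ab, C, Eb. Stacked in thirds they read Ab–C–Eb–G–Bb, which is a major ninth chord on Ab.
With the seventh (G) in the bass, the chord is in third inversion.

Ab major ninth, third inversion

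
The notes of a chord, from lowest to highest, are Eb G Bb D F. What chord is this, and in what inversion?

Eb major ninth, root position

Reducing to letter names: Eb, G, Bb, D, F. These stack in thirds as Eb–G–Bb–D–F — an Eb major ninth chord.
Eb is the root of Eb major ninth; root in the bass means root position.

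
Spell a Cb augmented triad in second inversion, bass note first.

The chord tones are Cb–Eb–G. With the fifth (G) lowest for second inversion: G, Cb, Eb.

G, Cb, Eb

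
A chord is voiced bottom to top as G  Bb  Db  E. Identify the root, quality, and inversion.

The distinct note names are G, Bb, Db, E. Stacked in thirds they read E–G–Bb–Db, which is a diminished seventh chord on E.
With the third (G) in the bass, the chord is in first inversion (figured bass 6/5).

E diminished seventh, first inversion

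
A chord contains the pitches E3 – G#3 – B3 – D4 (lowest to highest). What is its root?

E, G#, B, D are the tones of an E dominant seventh chord (E–G#–B–D), making E the root.

E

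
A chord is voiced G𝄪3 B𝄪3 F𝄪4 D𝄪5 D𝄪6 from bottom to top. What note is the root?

G##, B##, F##, D## are the tones of a G## dominant seventh chord (G##–B##–D##–F##), making G## the root.

G##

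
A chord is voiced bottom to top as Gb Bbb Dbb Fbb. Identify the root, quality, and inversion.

Reducing to letter names: Gb, Bbb, Dbb, Fbb. These stack in thirds as Gb–Bbb–Dbb–Fbb — a Gb diminished seventh chord.
With the root (Gb) in the bass, the chord is in root position (figured bass 7).

Gb diminished seventh, root position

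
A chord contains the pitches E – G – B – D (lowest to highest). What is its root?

Reordering E, G, B, D into stacked thirds gives E–G–B–D; the bottom of that stack, E, is the root.

E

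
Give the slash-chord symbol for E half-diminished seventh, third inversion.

Third inversion of E half-diminished seventh has the seventh (D) in the bass. As a slash chord: Eø7/D.

Eø7/D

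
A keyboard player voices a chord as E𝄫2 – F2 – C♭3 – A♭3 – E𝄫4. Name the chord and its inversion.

F diminished seventh, third inversion

The pitch classes Ebb, F, Cb, Ab arrange in thirds as F–Ab–Cb–Ebb: an F diminished seventh chord.
Ebb is the seventh of F diminished seventh; seventh in the bass means third inversion (figured bass 4/2).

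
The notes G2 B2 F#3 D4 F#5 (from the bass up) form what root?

G

The distinct letter names are G, B, F#, D. Arranged as a stack of thirds they read G–B–D–F#, so G is the root (a G major seventh chord).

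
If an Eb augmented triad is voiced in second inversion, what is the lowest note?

Eb augmented is Eb–G–B. Second inversion places the fifth in the bass: B.

B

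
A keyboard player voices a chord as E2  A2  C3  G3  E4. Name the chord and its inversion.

A minor seventh, second inversion

The distinct note names are E, A, C, G. Stacked in thirds they read A–C–E–G, which is a minor seventh chord on A.
With the fifth (E) in the bass, the chord is in second inversion (figured bass 4/3).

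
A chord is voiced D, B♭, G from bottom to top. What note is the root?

G

The distinct letter names are D, Bb, G. Arranged as a stack of thirds they read G–Bb–D, so G is the root (a G minor triad).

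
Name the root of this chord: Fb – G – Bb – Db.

The distinct letter names are Fb, G, Bb, Db. Arranged as a stack of thirds they read G–Bb–Db–Fb, so G is the root (a G diminished seventh chord).

G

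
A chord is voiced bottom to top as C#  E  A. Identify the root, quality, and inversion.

A major, first inversion

The distinct note names are C#, E, A. Stacked in thirds they read A–C#–E, which is a major triad on A.
C# is the third of A major; third in the bass means first inversion (figured bass 6).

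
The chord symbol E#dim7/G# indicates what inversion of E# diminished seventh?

E#dim7/G# means E# diminished seventh with G# in the bass. G# is the third of E# diminished seventh (E#–G#–B–D), so this is first inversion.

first inversion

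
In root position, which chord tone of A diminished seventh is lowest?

A

In root position the root is lowest. For A diminished seventh (A–C–Eb–Gb) that is A.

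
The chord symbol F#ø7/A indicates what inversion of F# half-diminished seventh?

F#ø7/A means F# half-diminished seventh with A in the bass. A is the third of F# half-diminished seventh (F#–A–C–E), so this is first inversion.

first inversion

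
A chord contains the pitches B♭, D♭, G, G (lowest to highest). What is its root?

G

Bb, Db, G are the tones of a G diminished triad (G–Bb–Db), making G the root.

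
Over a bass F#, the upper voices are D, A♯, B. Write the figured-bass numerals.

4/3

The notes F#, D, A#, B stack in thirds as B–D–F#–A# — a B minor-major seventh chord. The bass F# is the fifth, so this is second inversion: figured 4/3.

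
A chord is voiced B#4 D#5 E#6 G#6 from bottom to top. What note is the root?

Reordering B#, D#, E#, G# into stacked thirds gives E#–G#–B#–D#; the bottom of that stack, E#, is the root.

E#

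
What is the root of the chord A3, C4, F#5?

F#

The distinct letter names are A, C, F#. Arranged as a stack of thirds they read F#–A–C, so F# is the root (an F# diminished triad).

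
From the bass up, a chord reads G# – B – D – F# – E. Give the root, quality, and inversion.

E dominant ninth, first inversion

Reducing to letter names: G#, B, D, F#, E. These stack in thirds as E–G#–B–D–F# — an E dominant ninth chord.
The lowest note is G#, the third of the chord, so this is first inversion.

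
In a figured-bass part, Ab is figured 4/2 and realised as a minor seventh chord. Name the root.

Bb

The figures 4/2 mean the seventh of the chord is in the bass. If Ab is the seventh of a minor seventh chord, the root is Bb (chord tones Bb–Db–F–Ab).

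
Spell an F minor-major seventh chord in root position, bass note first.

Spelling F minor-major seventh: F–Ab–C–E. In root position the root is bass, giving F, Ab, C, E from the bottom.

F, Ab, C, E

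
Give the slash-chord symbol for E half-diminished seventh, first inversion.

Eø7/G

First inversion of E half-diminished seventh has the third (G) in the bass. As a slash chord: Eø7/G.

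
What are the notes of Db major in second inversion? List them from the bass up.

Ab, Db, F

Db major is Db–F–Ab. Second inversion puts the fifth (Ab) in the bass, with the remaining tones above: Ab, Db, F.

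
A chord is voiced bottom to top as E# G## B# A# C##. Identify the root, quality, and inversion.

The distinct note names are E#, G##, B#, A#, C##. Stacked in thirds they read A#–C##–E#–G##–B#, which is a major ninth chord on A#.
E# is the fifth of A# major ninth; fifth in the bass means second inversion.

A# major ninth, second inversion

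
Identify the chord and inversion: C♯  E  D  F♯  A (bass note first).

The distinct note names are C#, E, D, F#, A. Stacked in thirds they read D–F#–A–C#–E, which is a major ninth chord on D.
C# is the seventh of D major ninth; seventh in the bass means third inversion.

D major ninth, third inversion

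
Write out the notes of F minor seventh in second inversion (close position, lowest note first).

C, Eb, F, Ab

F minor seventh is F–Ab–C–Eb. Second inversion puts the fifth (C) in the bass, with the remaining tones above: C, Eb, F, Ab.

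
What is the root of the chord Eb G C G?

The distinct letter names are Eb, G, C. Arranged as a stack of thirds they read C–Eb–G, so C is the root (a C minor triad).

C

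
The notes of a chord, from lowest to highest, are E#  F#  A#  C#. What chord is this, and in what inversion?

F# major seventh, third inversion

The distinct note names are E#, F#, A#, C#. Stacked in thirds they read F#–A#–C#–E#, which is a major seventh chord on F#.
E# is the seventh of F# major seventh; seventh in the bass means third inversion (figured bass 4/2).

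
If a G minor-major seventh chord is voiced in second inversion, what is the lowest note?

The fifth of G minor-major seventh (G–Bb–D–F#) is D; that is the bass in second inversion.

D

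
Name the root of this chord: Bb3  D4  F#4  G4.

G

Reordering Bb, D, F#, G into stacked thirds gives G–Bb–D–F#; the bottom of that stack, G, is the root.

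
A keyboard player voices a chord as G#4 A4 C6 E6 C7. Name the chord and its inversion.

A minor-major seventh, third inversion

The pitch classes G#, A, C, E arrange in thirds as A–C–E–G#: an A minor-major seventh chord.
With the seventh (G#) in the bass, the chord is in third inversion (figured bass 4/2).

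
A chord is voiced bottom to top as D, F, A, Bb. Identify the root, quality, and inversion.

Bb major seventh, first inversion

The distinct note names are D, F, A, Bb. Stacked in thirds they read Bb–D–F–A, which is a major seventh chord on Bb.
With the third (D) in the bass, the chord is in first inversion (figured bass 6/5).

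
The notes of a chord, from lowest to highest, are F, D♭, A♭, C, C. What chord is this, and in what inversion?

The distinct note names are F, Db, Ab, C. Stacked in thirds they read Db–F–Ab–C, which is a major seventh chord on Db.
With the third (F) in the bass, the chord is in first inversion (figured bass 6/5).

Db major seventh, first inversion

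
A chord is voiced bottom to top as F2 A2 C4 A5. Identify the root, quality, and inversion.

F major, root position

The pitch classes F, A, C arrange in thirds as F–A–C: an F major triad.
The lowest note is F, the root of the chord, so this is root position (figured bass 5/3).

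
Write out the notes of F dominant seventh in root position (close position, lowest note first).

F, A, C, Eb

F dominant seventh is F–A–C–Eb. Root position puts the root (F) in the bass, with the remaining tones above: F, A, C, Eb.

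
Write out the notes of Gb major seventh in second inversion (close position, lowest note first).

Spelling Gb major seventh: Gb–Bb–Db–F. In second inversion the fifth is bass, giving Db, F, Gb, Bb from the bottom.

Db, F, Gb, Bb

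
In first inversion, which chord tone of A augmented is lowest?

In first inversion the third is lowest. For A augmented (A–C#–E#) that is C#.

C#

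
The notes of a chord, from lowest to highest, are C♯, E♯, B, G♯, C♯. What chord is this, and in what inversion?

The distinct note names are C#, E#, B, G#. Stacked in thirds they read C#–E#–G#–B, which is a dominant seventh chord on C#.
With the root (C#) in the bass, the chord is in root position (figured bass 7).

C# dominant seventh, root position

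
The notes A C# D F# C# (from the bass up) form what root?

Reordering A, C#, D, F# into stacked thirds gives D–F#–A–C#; the bottom of that stack, D, is the root.

D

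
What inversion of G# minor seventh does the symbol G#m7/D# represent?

G#m7/D# means G# minor seventh with D# in the bass. D# is the fifth of G# minor seventh (G#–B–D#–F#), so this is second inversion.

second inversion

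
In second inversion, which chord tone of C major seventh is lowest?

C major seventh is C–E–G–B. Second inversion places the fifth in the bass: G.

G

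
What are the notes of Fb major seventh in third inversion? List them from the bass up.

Eb, Fb, Ab, Cb

Spelling Fb major seventh: Fb–Ab–Cb–Eb. In third inversion the seventh is bass, giving Eb, Fb, Ab, Cb from the bottom.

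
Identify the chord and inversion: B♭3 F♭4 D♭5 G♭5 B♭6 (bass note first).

The distinct note names are Bb, Fb, Db, Gb. Stacked in thirds they read Gb–Bb–Db–Fb, which is a dominant seventh chord on Gb.
With the third (Bb) in the bass, the chord is in first inversion (figured bass 6/5).

Gb dominant seventh, first inversion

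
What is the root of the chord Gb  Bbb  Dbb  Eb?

Eb

Reordering Gb, Bbb, Dbb, Eb into stacked thirds gives Eb–Gb–Bbb–Dbb; the bottom of that stack, Eb, is the root.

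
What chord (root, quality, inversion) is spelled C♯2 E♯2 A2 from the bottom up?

A augmented, first inversion

Reducing to letter names: C#, E#, A. These stack in thirds as A–C#–E# — an A augmented triad.
The lowest note is C#, the third of the chord, so this is first inversion (figured bass 6).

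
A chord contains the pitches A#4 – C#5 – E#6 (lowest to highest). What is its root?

The distinct letter names are A#, C#, E#. Arranged as a stack of thirds they read A#–C#–E#, so A# is the root (an A# minor triad).

A#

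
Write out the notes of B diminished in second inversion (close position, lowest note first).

The chord tones are B–D–F. With the fifth (F) lowest for second inversion: F, B, D.

F, B, D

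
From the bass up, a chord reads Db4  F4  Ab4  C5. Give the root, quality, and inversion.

The distinct note names are Db, F, Ab, C. Stacked in thirds they read Db–F–Ab–C, which is a major seventh chord on Db.
With the root (Db) in the bass, the chord is in root position (figured bass 7).

Db major seventh, root position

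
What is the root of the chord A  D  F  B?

Reordering A, D, F, B into stacked thirds gives B–D–F–A; the bottom of that stack, B, is the root.

B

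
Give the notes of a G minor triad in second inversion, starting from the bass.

D, G, Bb

G minor is G–Bb–D. Second inversion puts the fifth (D) in the bass, with the remaining tones above: D, G, Bb.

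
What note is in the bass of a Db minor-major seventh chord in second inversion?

In second inversion the fifth is lowest. For Db minor-major seventh (Db–Fb–Ab–C) that is Ab.

Ab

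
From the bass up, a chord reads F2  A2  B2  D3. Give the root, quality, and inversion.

B half-diminished seventh, second inversion

Reducing to letter names: F, A, B, D. These stack in thirds as B–D–F–A — a B half-diminished seventh chord.
With the fifth (F) in the bass, the chord is in second inversion (figured bass 4/3).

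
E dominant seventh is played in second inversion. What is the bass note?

In second inversion the fifth is lowest. For E dominant seventh (E–G#–B–D) that is B.

B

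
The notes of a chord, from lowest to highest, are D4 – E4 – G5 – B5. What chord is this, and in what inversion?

E minor seventh, third inversion

The distinct note names are D, E, G, B. Stacked in thirds they read E–G–B–D, which is a minor seventh chord on E.
The lowest note is D, the seventh of the chord, so this is third inversion (figured bass 4/2).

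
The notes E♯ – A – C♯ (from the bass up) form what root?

The distinct letter names are E#, A, C#. Arranged as a stack of thirds they read A–C#–E#, so A is the root (an A augmented triad).

A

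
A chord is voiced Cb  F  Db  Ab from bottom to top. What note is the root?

Reordering Cb, F, Db, Ab into stacked thirds gives Db–F–Ab–Cb; the bottom of that stack, Db, is the root.

Db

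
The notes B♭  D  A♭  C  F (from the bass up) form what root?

Bb

Bb, D, Ab, C, F are the tones of a Bb dominant ninth chord (Bb–D–F–Ab–C), making Bb the root.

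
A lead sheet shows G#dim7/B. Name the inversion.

G#dim7/B means G# diminished seventh with B in the bass. B is the third of G# diminished seventh (G#–B–D–F), so this is first inversion.

first inversion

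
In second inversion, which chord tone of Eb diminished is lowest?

Bbb

Eb diminished is Eb–Gb–Bbb. Second inversion places the fifth in the bass: Bbb.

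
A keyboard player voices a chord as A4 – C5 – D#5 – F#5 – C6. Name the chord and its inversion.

D# diminished seventh, second inversion

The distinct note names are A, C, D#, F#. Stacked in thirds they read D#–F#–A–C, which is a diminished seventh chord on D#.
The lowest note is A, the fifth of the chord, so this is second inversion (figured bass 4/3).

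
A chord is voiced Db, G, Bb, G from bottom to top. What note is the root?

Db, G, Bb are the tones of a G diminished triad (G–Bb–Db), making G the root.

G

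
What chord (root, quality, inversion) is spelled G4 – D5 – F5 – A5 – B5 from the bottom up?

G dominant ninth, root position

Reducing to letter names: G, D, F, A, B. These stack in thirds as G–B–D–F–A — a G dominant ninth chord.
G is the root of G dominant ninth; root in the bass means root position.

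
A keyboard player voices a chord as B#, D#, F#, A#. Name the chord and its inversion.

Reducing to letter names: B#, D#, F#, A#. These stack in thirds as B#–D#–F#–A# — a B# half-diminished seventh chord.
B# is the root of B# half-diminished seventh; root in the bass means root position (figured bass 7).

B# half-diminished seventh, root position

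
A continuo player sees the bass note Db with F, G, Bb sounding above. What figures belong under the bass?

4/3

The notes Db, F, G, Bb stack in thirds as G–Bb–Db–F — a G half-diminished seventh chord. The bass Db is the fifth, so this is second inversion: figured 4/3.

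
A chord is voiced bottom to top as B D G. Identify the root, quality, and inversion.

The distinct note names are B, D, G. Stacked in thirds they read G–B–D, which is a major triad on G.
B is the third of G major; third in the bass means first inversion (figured bass 6).

G major, first inversion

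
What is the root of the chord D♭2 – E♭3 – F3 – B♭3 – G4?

The distinct letter names are Db, Eb, F, Bb, G. Arranged as a stack of thirds they read Eb–G–Bb–Db–F, so Eb is the root (an Eb dominant ninth chord).

Eb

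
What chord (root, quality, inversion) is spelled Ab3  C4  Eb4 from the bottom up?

The distinct note names are Ab, C, Eb. Stacked in thirds they read Ab–C–Eb, which is a major triad on Ab.
With the root (Ab) in the bass, the chord is in root position (figured bass 5/3).

Ab major, root position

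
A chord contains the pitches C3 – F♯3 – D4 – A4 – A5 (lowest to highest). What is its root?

C, F#, D, A are the tones of a D dominant seventh chord (D–F#–A–C), making D the root.

D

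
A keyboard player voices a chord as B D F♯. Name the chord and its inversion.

The pitch classes B, D, F# arrange in thirds as B–D–F#: a B minor triad.
With the root (B) in the bass, the chord is in root position (figured bass 5/3).

B minor, root position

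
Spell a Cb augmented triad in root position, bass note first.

Cb, Eb, G

Cb augmented is Cb–Eb–G. Root position puts the root (Cb) in the bass, with the remaining tones above: Cb, Eb, G.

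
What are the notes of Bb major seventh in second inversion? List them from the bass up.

Spelling Bb major seventh: Bb–D–F–A. In second inversion the fifth is bass, giving F, A, Bb, D from the bottom.

F, A, Bb, D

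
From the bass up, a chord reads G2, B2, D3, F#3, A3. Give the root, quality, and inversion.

The distinct note names are G, B, D, F#, A. Stacked in thirds they read G–B–D–F#–A, which is a major ninth chord on G.
G is the root of G major ninth; root in the bass means root position.

G major ninth, root position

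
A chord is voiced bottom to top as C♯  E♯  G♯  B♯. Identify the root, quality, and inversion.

Reducing to letter names: C#, E#, G#, B#. These stack in thirds as C#–E#–G#–B# — a C# major seventh chord.
With the root (C#) in the bass, the chord is in root position (figured bass 7).

C# major seventh, root position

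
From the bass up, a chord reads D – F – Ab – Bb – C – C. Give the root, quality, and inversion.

Bb dominant ninth, first inversion

Reducing to letter names: D, F, Ab, Bb, C. These stack in thirds as Bb–D–F–Ab–C — a Bb dominant ninth chord.
With the third (D) in the bass, the chord is in first inversion.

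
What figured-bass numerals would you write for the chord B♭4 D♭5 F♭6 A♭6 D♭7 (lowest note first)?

The notes Bb, Db, Fb, Ab stack in thirds as Bb–Db–Fb–Ab — a Bb half-diminished seventh chord. The bass Bb is the root, so this is root position: figured 7.

7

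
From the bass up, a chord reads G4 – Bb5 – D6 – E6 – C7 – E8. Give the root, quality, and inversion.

C dominant ninth, second inversion

Reducing to letter names: G, Bb, D, E, C. These stack in thirds as C–E–G–Bb–D — a C dominant ninth chord.
With the fifth (G) in the bass, the chord is in second inversion.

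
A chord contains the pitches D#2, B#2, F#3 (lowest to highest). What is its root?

D#, B#, F# are the tones of a B# diminished triad (B#–D#–F#), making B# the root.

B#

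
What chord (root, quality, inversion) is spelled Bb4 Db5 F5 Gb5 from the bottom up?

Gb major seventh, first inversion

The pitch classes Bb, Db, F, Gb arrange in thirds as Gb–Bb–Db–F: a Gb major seventh chord.
Bb is the third of Gb major seventh; third in the bass means first inversion (figured bass 6/5).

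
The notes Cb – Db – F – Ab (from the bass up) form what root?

Db

Cb, Db, F, Ab are the tones of a Db dominant seventh chord (Db–F–Ab–Cb), making Db the root.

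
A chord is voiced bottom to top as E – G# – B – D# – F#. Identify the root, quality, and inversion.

Reducing to letter names: E, G#, B, D#, F#. These stack in thirds as E–G#–B–D#–F# — an E major ninth chord.
With the root (E) in the bass, the chord is in root position.

E major ninth, root position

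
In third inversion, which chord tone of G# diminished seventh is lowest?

F

G# diminished seventh is G#–B–D–F. Third inversion places the seventh in the bass: F.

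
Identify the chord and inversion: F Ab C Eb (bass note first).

F minor seventh, root position

The distinct note names are F, Ab, C, Eb. Stacked in thirds they read F–Ab–C–Eb, which is a minor seventh chord on F.
With the root (F) in the bass, the chord is in root position (figured bass 7).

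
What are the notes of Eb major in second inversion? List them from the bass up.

The chord tones are Eb–G–Bb. With the fifth (Bb) lowest for second inversion: Bb, Eb, G.

Bb, Eb, G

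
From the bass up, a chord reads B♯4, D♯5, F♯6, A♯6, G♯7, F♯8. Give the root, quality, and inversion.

G# dominant ninth, first inversion

The distinct note names are B#, D#, F#, A#, G#. Stacked in thirds they read G#–B#–D#–F#–A#, which is a dominant ninth chord on G#.
The lowest note is B#, the third of the chord, so this is first inversion.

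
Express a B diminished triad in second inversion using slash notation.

Second inversion of B diminished has the fifth (F) in the bass. As a slash chord: Bdim/F.

Bdim/F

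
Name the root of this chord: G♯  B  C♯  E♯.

Reordering G#, B, C#, E# into stacked thirds gives C#–E#–G#–B; the bottom of that stack, C#, is the root.

C#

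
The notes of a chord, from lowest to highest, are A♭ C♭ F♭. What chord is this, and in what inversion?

Fb major, first inversion

The pitch classes Ab, Cb, Fb arrange in thirds as Fb–Ab–Cb: an Fb major triad.
With the third (Ab) in the bass, the chord is in first inversion (figured bass 6).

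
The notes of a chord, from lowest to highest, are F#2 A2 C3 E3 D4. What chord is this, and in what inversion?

The distinct note names are F#, A, C, E, D. Stacked in thirds they read D–F#–A–C–E, which is a dominant ninth chord on D.
With the third (F#) in the bass, the chord is in first inversion.

D dominant ninth, first inversion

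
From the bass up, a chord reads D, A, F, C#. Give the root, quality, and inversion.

D minor-major seventh, root position

The distinct note names are D, A, F, C#. Stacked in thirds they read D–F–A–C#, which is a minor-major seventh chord on D.
With the root (D) in the bass, the chord is in root position (figured bass 7).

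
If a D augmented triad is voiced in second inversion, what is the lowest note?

In second inversion the fifth is lowest. For D augmented (D–F#–A#) that is A#.

A#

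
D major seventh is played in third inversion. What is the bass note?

C#

D major seventh is D–F#–A–C#. Third inversion places the seventh in the bass: C#.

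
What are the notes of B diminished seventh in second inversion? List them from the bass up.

F, Ab, B, D

The chord tones are B–D–F–Ab. With the fifth (F) lowest for second inversion: F, Ab, B, D.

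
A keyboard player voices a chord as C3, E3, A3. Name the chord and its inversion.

A minor, first inversion

The distinct note names are C, E, A. Stacked in thirds they read A–C–E, which is a minor triad on A.
C is the third of A minor; third in the bass means first inversion (figured bass 6).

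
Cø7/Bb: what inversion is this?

Cø7/Bb means C half-diminished seventh with Bb in the bass. Bb is the seventh of C half-diminished seventh (C–Eb–Gb–Bb), so this is third inversion.

third inversion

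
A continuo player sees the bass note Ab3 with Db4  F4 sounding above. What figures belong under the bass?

6/4

The notes Ab, Db, F stack in thirds as Db–F–Ab — a Db major triad. The bass Ab is the fifth, so this is second inversion: figured 6/4.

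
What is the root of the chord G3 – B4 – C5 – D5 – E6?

C

G, B, C, D, E are the tones of a C major ninth chord (C–E–G–B–D), making C the root.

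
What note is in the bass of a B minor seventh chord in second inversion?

F#

In second inversion the fifth is lowest. For B minor seventh (B–D–F#–A) that is F#.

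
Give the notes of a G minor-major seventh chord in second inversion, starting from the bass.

D, F#, G, Bb

Spelling G minor-major seventh: G–Bb–D–F#. In second inversion the fifth is bass, giving D, F#, G, Bb from the bottom.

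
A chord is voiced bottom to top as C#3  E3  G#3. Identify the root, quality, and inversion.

The distinct note names are C#, E, G#. Stacked in thirds they read C#–E–G#, which is a minor triad on C#.
The lowest note is C#, the root of the chord, so this is root position (figured bass 5/3).

C# minor, root position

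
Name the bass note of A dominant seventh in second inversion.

The fifth of A dominant seventh (A–C#–E–G) is E; that is the bass in second inversion.

E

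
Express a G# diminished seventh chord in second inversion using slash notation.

G#dim7/D

Second inversion of G# diminished seventh has the fifth (D) in the bass. As a slash chord: G#dim7/D.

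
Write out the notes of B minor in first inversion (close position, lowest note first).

Spelling B minor: B–D–F#. In first inversion the third is bass, giving D, F#, B from the bottom.

D, F#, B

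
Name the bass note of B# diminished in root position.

B#

B# diminished is B#–D#–F#. Root position places the root in the bass: B#.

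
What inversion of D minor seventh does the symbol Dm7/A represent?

second inversion

Dm7/A means D minor seventh with A in the bass. A is the fifth of D minor seventh (D–F–A–C), so this is second inversion.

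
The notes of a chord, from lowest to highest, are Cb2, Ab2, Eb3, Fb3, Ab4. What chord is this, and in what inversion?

The distinct note names are Cb, Ab, Eb, Fb. Stacked in thirds they read Fb–Ab–Cb–Eb, which is a major seventh chord on Fb.
With the fifth (Cb) in the bass, the chord is in second inversion (figured bass 4/3).

Fb major seventh, second inversion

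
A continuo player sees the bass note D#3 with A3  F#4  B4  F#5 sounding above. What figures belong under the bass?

6/5

The notes D#, A, F#, B stack in thirds as B–D#–F#–A — a B dominant seventh chord. The bass D# is the third, so this is first inversion: figured 6/5.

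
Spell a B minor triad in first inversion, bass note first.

The chord tones are B–D–F#. With the third (D) lowest for first inversion: D, F#, B.

D, F#, B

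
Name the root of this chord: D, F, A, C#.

D

D, F, A, C# are the tones of a D minor-major seventh chord (D–F–A–C#), making D the root.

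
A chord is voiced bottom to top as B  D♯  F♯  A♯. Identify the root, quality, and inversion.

Reducing to letter names: B, D#, F#, A#. These stack in thirds as B–D#–F#–A# — a B major seventh chord.
The lowest note is B, the root of the chord, so this is root position (figured bass 7).

B major seventh, root position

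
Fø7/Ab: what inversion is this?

Fø7/Ab means F half-diminished seventh with Ab in the bass. Ab is the third of F half-diminished seventh (F–Ab–Cb–Eb), so this is first inversion.

first inversion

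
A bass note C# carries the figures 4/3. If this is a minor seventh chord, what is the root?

F#

The figures 4/3 mean the fifth of the chord is in the bass. If C# is the fifth of a minor seventh chord, the root is F# (chord tones F#–A–C#–E).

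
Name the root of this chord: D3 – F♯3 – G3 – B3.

Reordering D, F#, G, B into stacked thirds gives G–B–D–F#; the bottom of that stack, G, is the root.

G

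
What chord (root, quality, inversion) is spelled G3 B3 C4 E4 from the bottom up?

C major seventh, second inversion

The pitch classes G, B, C, E arrange in thirds as C–E–G–B: a C major seventh chord.
The lowest note is G, the fifth of the chord, so this is second inversion (figured bass 4/3).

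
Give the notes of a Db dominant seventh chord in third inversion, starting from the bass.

Spelling Db dominant seventh: Db–F–Ab–Cb. In third inversion the seventh is bass, giving Cb, Db, F, Ab from the bottom.

Cb, Db, F, Ab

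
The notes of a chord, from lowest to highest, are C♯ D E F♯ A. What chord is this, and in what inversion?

Reducing to letter names: C#, D, E, F#, A. These stack in thirds as D–F#–A–C#–E — a D major ninth chord.
The lowest note is C#, the seventh of the chord, so this is third inversion.

D major ninth, third inversion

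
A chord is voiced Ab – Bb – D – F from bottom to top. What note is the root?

Bb

The distinct letter names are Ab, Bb, D, F. Arranged as a stack of thirds they read Bb–D–F–Ab, so Bb is the root (a Bb dominant seventh chord).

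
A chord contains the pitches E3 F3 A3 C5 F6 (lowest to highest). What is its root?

F

E, F, A, C are the tones of an F major seventh chord (F–A–C–E), making F the root.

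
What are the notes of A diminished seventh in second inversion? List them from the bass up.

The chord tones are A–C–Eb–Gb. With the fifth (Eb) lowest for second inversion: Eb, Gb, A, C.

Eb, Gb, A, C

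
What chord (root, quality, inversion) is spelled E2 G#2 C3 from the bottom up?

C augmented, first inversion

The pitch classes E, G#, C arrange in thirds as C–E–G#: a C augmented triad.
With the third (E) in the bass, the chord is in first inversion (figured bass 6).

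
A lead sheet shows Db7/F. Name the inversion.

Db7/F means Db dominant seventh with F in the bass. F is the third of Db dominant seventh (Db–F–Ab–Cb), so this is first inversion.

first inversion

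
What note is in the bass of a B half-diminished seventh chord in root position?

The root of B half-diminished seventh (B–D–F–A) is B; that is the bass in root position.

B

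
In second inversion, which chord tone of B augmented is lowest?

The fifth of B augmented (B–D#–F##) is F##; that is the bass in second inversion.

F##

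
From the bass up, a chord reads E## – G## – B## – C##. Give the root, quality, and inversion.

C## major seventh, first inversion

The pitch classes E##, G##, B##, C## arrange in thirds as C##–E##–G##–B##: a C## major seventh chord.
The lowest note is E##, the third of the chord, so this is first inversion (figured bass 6/5).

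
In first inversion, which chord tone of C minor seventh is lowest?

Eb

In first inversion the third is lowest. For C minor seventh (C–Eb–G–Bb) that is Eb.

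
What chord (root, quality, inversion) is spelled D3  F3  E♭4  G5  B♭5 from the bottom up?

Reducing to letter names: D, F, Eb, G, Bb. These stack in thirds as Eb–G–Bb–D–F — an Eb major ninth chord.
The lowest note is D, the seventh of the chord, so this is third inversion.

Eb major ninth, third inversion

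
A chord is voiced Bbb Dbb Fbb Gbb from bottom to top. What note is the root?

Gbb

Bbb, Dbb, Fbb, Gbb are the tones of a Gbb dominant seventh chord (Gbb–Bbb–Dbb–Fbb), making Gbb the root.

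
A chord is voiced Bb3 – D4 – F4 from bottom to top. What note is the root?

Bb

The distinct letter names are Bb, D, F. Arranged as a stack of thirds they read Bb–D–F, so Bb is the root (a Bb major triad).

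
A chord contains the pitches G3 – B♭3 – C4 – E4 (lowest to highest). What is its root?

G, Bb, C, E are the tones of a C dominant seventh chord (C–E–G–Bb), making C the root.

C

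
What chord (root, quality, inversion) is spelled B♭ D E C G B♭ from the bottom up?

The pitch classes Bb, D, E, C, G arrange in thirds as C–E–G–Bb–D: a C dominant ninth chord.
With the seventh (Bb) in the bass, the chord is in third inversion.

C dominant ninth, third inversion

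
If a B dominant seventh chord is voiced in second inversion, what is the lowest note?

The fifth of B dominant seventh (B–D#–F#–A) is F#; that is the bass in second inversion.

F#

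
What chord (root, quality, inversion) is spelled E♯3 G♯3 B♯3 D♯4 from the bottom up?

E# minor seventh, root position

Reducing to letter names: E#, G#, B#, D#. These stack in thirds as E#–G#–B#–D# — an E# minor seventh chord.
E# is the root of E# minor seventh; root in the bass means root position (figured bass 7).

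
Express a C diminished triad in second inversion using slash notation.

Second inversion of C diminished has the fifth (Gb) in the bass. As a slash chord: Cdim/Gb.

Cdim/Gb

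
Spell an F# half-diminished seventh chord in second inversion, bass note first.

C, E, F#, A

F# half-diminished seventh is F#–A–C–E. Second inversion puts the fifth (C) in the bass, with the remaining tones above: C, E, F#, A.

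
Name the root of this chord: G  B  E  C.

G, B, E, C are the tones of a C major seventh chord (C–E–G–B), making C the root.

C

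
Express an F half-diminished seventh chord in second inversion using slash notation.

Second inversion of F half-diminished seventh has the fifth (Cb) in the bass. As a slash chord: Fø7/Cb.

Fø7/Cb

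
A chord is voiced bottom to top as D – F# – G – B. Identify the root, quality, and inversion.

The distinct note names are D, F#, G, B. Stacked in thirds they read G–B–D–F#, which is a major seventh chord on G.
With the fifth (D) in the bass, the chord is in second inversion (figured bass 4/3).

G major seventh, second inversion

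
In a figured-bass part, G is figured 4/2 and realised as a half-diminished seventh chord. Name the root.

A

The figures 4/2 mean the seventh of the chord is in the bass. If G is the seventh of a half-diminished seventh chord, the root is A (chord tones A–C–Eb–G).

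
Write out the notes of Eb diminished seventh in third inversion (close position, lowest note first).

Spelling Eb diminished seventh: Eb–Gb–Bbb–Dbb. In third inversion the seventh is bass, giving Dbb, Eb, Gb, Bbb from the bottom.

Dbb, Eb, Gb, Bbb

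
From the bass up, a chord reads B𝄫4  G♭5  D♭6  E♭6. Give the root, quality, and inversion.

Eb half-diminished seventh, second inversion

The pitch classes Bbb, Gb, Db, Eb arrange in thirds as Eb–Gb–Bbb–Db: an Eb half-diminished seventh chord.
Bbb is the fifth of Eb half-diminished seventh; fifth in the bass means second inversion (figured bass 4/3).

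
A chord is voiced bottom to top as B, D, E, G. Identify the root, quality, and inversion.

The pitch classes B, D, E, G arrange in thirds as E–G–B–D: an E minor seventh chord.
B is the fifth of E minor seventh; fifth in the bass means second inversion (figured bass 4/3).

E minor seventh, second inversion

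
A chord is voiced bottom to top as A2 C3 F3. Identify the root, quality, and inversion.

F major, first inversion

The distinct note names are A, C, F. Stacked in thirds they read F–A–C, which is a major triad on F.
A is the third of F major; third in the bass means first inversion (figured bass 6).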